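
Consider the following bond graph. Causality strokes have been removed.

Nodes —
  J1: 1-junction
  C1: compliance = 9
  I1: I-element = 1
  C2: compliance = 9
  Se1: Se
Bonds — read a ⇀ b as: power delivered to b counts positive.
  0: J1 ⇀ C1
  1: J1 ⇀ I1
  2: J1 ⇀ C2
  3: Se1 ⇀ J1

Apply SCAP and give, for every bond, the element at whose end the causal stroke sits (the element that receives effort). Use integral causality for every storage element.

b0 |J1
b1 |I1
b2 |J1
b3 |J1

b3 stroke→J1  (Se1 fixes effort; stroke away)
b0 stroke→J1  (C1: C, integral causality)
b1 stroke→I1  (I1: I, integral causality)
b2 stroke→J1  (1-jn J1 has f-setter on 1)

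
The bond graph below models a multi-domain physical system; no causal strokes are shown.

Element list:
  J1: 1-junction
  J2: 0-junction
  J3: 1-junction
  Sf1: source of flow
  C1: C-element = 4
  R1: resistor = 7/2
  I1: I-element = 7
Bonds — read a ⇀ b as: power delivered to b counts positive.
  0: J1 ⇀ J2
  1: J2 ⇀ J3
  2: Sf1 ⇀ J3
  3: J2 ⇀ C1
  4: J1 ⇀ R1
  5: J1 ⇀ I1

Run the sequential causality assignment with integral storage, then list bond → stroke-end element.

b0 stroke→J1
b1 stroke→J3
b2 stroke→Sf1
b3 stroke→J2
b4 stroke→J1
b5 stroke→I1

β2 stroke at Sf1  (Sf1: flow source, stroke at near end)
β1 stroke at J3  (J3: bond 2 brought flow, rest push out)
β3 stroke at J2  (C1 outputs effort q/C1)
β0 stroke at J1  (0-jn J2 has e-setter on 3)
β5 stroke at I1  (prefer integral on I1)
β4 stroke at J1  (J1: bond 5 brought flow, rest push out)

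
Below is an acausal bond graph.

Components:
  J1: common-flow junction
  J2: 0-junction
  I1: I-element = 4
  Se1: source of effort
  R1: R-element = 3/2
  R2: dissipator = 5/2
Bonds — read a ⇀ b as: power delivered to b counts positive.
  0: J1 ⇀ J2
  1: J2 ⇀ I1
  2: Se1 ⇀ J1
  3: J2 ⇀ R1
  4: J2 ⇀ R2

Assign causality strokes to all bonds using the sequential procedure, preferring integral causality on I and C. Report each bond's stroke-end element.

bond 2 stroke→J1  (source Se1 imposes e)
bond 0 stroke→J2  (J1: last free bond brings flow in)
bond 1 stroke→I1  (J2: bond 0 brought effort, rest push out)
bond 3 stroke→R1  (J2 effort already set via bond 0)
bond 4 stroke→R2  (common-e at J2 fixed by 0)

b0 stroke→J2
b1 stroke→I1
b2 stroke→J1
b3 stroke→R1
b4 stroke→R2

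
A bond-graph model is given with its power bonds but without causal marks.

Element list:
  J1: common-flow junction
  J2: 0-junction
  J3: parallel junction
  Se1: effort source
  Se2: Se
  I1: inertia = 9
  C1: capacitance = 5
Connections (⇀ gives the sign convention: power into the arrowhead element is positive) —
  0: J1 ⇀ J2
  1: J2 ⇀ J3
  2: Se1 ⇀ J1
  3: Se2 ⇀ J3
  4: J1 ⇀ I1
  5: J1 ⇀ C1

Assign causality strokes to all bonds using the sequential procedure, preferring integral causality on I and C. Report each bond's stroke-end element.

b2 →J1  (Se1 fixes effort; stroke away)
b3 →J3  (Se2 (Se) sets effort on bond)
b1 →J2  (J3: bond 3 brought effort, rest push out)
b0 →J1  (J2: bond 1 brought effort, rest push out)
b4 →I1  (I1: I, integral causality)
b5 →J1  (1-jn J1 has f-setter on 4)

β0 →J1
β1 →J2
β2 →J1
β3 →J3
β4 →I1
β5 →J1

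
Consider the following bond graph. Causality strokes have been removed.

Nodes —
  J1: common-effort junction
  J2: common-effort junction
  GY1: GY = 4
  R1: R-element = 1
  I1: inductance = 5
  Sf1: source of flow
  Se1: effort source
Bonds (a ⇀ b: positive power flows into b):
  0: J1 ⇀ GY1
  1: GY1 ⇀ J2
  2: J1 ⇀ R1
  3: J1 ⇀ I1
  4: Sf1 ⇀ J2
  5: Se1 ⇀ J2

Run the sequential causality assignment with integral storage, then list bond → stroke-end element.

#0 stroke→GY1
#1 stroke→GY1
#2 stroke→J1
#3 stroke→I1
#4 stroke→Sf1
#5 stroke→J2

β4 stroke→Sf1  (source Sf1 imposes f)
β5 stroke→J2  (Se1 (Se) sets effort on bond)
β1 stroke→GY1  (common-e at J2 fixed by 5)
β0 stroke→GY1  (through GY1, causality inverts; strokes same side of GY1)
β3 stroke→I1  (I1: I, integral causality)
β2 stroke→J1  (only one effort-in slot at J1)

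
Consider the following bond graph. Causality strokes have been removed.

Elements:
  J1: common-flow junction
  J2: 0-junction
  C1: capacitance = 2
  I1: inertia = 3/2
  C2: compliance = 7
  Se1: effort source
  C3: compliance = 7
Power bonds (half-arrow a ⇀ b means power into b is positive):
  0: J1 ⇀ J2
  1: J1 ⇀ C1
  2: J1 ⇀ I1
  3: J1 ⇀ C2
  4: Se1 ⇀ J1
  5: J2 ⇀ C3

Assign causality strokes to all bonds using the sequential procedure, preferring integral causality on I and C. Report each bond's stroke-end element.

bond 0 stroke at J1
bond 1 stroke at J1
bond 2 stroke at I1
bond 3 stroke at J1
bond 4 stroke at J1
bond 5 stroke at J2

β4 stroke at J1  (source Se1 imposes e)
β1 stroke at J1  (C1 outputs effort q/C1)
β2 stroke at I1  (I1 integral (f out))
β0 stroke at J1  (1-jn J1 has f-setter on 2)
β3 stroke at J1  (common-f at J1 fixed by 2)
β5 stroke at J2  (J2: last free bond brings effort in)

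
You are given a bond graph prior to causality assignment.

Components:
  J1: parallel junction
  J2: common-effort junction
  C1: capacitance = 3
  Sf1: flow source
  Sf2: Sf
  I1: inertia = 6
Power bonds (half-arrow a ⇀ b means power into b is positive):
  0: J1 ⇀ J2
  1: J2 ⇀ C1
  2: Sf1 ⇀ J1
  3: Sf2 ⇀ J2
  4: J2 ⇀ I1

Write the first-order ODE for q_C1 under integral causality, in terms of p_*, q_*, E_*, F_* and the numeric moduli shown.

β2 stroke at Sf1  (source Sf1 imposes f)
β3 stroke at Sf2  (Sf2 fixes flow; stroke at Sf2)
β0 stroke at J1  (J1: last free bond brings effort in)
β1 stroke at J2  (C1 outputs effort q/C1)
β4 stroke at I1  (common-e at J2 fixed by 1)

dq_C1/dt = F_Sf1 + F_Sf2 - p_I1/6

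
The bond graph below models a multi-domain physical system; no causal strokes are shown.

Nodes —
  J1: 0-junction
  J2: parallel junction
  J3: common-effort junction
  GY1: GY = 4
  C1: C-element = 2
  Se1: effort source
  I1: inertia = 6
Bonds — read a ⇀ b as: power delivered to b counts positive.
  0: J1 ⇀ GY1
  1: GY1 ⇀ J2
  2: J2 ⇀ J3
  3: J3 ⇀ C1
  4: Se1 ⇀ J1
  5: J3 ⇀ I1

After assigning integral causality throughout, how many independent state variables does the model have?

b4 |J1  (Se1 fixes effort; stroke away)
b0 |GY1  (J1: bond 4 brought effort, rest push out)
b1 |GY1  (GY1 both-in/both-out from 0)
b2 |J2  (only one effort-in slot at J2)
b3 |J3  (C1 outputs effort q/C1)
b5 |I1  (J3 effort already set via bond 3)

2  (C1, I1 all integral)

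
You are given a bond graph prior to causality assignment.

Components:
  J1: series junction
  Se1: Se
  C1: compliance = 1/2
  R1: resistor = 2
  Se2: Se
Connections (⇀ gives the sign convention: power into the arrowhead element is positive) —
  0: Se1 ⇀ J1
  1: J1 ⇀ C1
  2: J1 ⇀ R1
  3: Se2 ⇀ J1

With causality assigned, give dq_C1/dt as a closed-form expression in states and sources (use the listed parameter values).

#0 |J1  (source Se1 imposes e)
#3 |J1  (Se2 (Se) sets effort on bond)
#1 |J1  (C1 outputs effort q/C1)
#2 |R1  (only one flow-in slot at J1)

dq_C1/dt = E_Se1/2 + E_Se2/2 - q_C1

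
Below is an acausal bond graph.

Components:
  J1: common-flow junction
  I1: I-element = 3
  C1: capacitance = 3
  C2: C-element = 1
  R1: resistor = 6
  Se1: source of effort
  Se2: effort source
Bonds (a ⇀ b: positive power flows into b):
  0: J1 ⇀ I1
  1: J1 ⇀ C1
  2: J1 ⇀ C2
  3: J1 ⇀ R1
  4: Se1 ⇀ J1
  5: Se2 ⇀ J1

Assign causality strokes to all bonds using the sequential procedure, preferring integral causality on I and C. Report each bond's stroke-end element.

b0 stroke at I1
b1 stroke at J1
b2 stroke at J1
b3 stroke at J1
b4 stroke at J1
b5 stroke at J1

bond 4 |J1  (source Se1 imposes e)
bond 5 |J1  (source Se2 imposes e)
bond 0 |I1  (I1 outputs flow p/I1)
bond 1 |J1  (J1 flow already set via bond 0)
bond 2 |J1  (1-jn J1 has f-setter on 0)
bond 3 |J1  (J1 flow already set via bond 0)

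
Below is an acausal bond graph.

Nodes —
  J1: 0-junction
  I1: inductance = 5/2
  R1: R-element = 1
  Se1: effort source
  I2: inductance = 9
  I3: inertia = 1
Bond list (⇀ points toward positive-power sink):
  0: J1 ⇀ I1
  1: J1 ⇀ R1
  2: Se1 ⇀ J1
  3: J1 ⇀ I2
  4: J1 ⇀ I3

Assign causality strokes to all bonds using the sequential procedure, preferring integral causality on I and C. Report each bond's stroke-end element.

bond 2 |J1  (source Se1 imposes e)
bond 0 |I1  (0-jn J1 has e-setter on 2)
bond 1 |R1  (0-jn J1 has e-setter on 2)
bond 3 |I2  (J1: bond 2 brought effort, rest push out)
bond 4 |I3  (0-jn J1 has e-setter on 2)

b0 |I1
b1 |R1
b2 |J1
b3 |I2
b4 |I3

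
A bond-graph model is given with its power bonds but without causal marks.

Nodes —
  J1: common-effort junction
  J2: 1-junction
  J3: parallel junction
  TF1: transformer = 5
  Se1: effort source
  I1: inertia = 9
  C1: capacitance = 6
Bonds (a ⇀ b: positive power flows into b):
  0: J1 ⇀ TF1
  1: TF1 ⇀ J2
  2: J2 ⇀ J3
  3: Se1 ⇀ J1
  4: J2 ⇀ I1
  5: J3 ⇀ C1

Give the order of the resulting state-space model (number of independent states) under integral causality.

b3 →J1  (Se1: effort source, stroke at far end)
b0 →TF1  (0-jn J1 has e-setter on 3)
b1 →J2  (TF1: transformer flips bond 0)
b4 →I1  (I1: I, integral causality)
b2 →J2  (common-f at J2 fixed by 4)
b5 →J3  (J3: last free bond brings effort in)

2  (C1, I1 all integral)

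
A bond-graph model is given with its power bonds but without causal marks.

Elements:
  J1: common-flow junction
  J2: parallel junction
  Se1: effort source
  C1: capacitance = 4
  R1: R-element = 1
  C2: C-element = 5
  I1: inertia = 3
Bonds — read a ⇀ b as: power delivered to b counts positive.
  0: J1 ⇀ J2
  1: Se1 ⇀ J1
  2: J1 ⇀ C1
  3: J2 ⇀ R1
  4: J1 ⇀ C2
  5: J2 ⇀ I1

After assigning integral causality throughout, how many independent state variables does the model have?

3  (C1, C2, I1 all integral)

bond 1 stroke→J1  (source Se1 imposes e)
bond 2 stroke→J1  (C1 outputs effort q/C1)
bond 4 stroke→J1  (C2 integral (e out))
bond 0 stroke→J2  (J1: last free bond brings flow in)
bond 3 stroke→R1  (J2 effort already set via bond 0)
bond 5 stroke→I1  (J2: bond 0 brought effort, rest push out)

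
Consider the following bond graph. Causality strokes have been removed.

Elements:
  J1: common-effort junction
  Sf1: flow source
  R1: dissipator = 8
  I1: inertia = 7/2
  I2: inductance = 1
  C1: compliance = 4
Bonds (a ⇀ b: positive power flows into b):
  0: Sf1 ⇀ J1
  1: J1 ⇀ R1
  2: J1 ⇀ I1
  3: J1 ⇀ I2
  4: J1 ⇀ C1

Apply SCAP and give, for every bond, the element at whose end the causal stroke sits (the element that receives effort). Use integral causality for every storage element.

#0 stroke→Sf1  (source Sf1 imposes f)
#2 stroke→I1  (prefer integral on I1)
#3 stroke→I2  (I2 integral (f out))
#4 stroke→J1  (C1 integral (e out))
#1 stroke→R1  (common-e at J1 fixed by 4)

b0 stroke at Sf1
b1 stroke at R1
b2 stroke at I1
b3 stroke at I2
b4 stroke at J1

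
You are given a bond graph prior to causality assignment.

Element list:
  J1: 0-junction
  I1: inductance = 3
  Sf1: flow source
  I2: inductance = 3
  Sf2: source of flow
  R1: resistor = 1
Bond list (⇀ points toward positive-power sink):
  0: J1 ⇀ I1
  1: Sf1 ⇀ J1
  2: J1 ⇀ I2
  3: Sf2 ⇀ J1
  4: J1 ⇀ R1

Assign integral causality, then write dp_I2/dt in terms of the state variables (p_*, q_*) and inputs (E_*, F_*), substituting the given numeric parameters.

dp_I2/dt = F_Sf1 + F_Sf2 - p_I1/3 - p_I2/3

#1 stroke→Sf1  (Sf1 fixes flow; stroke at Sf1)
#3 stroke→Sf2  (Sf2: flow source, stroke at near end)
#0 stroke→I1  (I1 integral (f out))
#2 stroke→I2  (I2 integral (f out))
#4 stroke→J1  (J1 needs exactly one e-in)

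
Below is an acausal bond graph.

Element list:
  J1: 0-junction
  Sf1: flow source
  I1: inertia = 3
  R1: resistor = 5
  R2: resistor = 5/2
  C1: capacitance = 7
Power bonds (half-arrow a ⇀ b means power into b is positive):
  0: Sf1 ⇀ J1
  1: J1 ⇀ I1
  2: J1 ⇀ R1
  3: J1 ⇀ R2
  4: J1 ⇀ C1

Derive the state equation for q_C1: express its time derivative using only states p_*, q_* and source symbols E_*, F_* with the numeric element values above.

bond 0 |Sf1  (source Sf1 imposes f)
bond 1 |I1  (prefer integral on I1)
bond 4 |J1  (C1 integral (e out))
bond 2 |R1  (J1 effort already set via bond 4)
bond 3 |R2  (J1: bond 4 brought effort, rest push out)

dq_C1/dt = F_Sf1 - p_I1/3 - 3*q_C1/35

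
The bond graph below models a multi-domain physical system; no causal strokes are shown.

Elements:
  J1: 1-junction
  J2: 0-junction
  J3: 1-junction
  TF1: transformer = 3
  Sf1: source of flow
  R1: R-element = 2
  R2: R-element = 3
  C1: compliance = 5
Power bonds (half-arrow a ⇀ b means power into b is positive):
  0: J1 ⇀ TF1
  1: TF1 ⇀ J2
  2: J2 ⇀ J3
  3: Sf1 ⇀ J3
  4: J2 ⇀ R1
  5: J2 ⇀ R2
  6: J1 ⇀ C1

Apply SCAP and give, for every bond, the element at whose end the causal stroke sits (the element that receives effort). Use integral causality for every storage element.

β0 |TF1
β1 |J2
β2 |J3
β3 |Sf1
β4 |R1
β5 |R2
β6 |J1

#3 stroke→Sf1  (Sf1 fixes flow; stroke at Sf1)
#2 stroke→J3  (J3 flow already set via bond 3)
#6 stroke→J1  (prefer integral on C1)
#0 stroke→TF1  (J1 needs exactly one f-in)
#1 stroke→J2  (TF1 one-in-one-out from 0)
#4 stroke→R1  (0-jn J2 has e-setter on 1)
#5 stroke→R2  (0-jn J2 has e-setter on 1)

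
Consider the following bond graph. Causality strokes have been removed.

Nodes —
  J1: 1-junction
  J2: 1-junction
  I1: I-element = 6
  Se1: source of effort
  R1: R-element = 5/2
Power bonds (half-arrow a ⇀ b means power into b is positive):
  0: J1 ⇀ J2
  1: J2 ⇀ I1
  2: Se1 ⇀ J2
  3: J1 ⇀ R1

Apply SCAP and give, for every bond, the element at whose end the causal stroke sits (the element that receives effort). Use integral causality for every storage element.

bond 0 |J2
bond 1 |I1
bond 2 |J2
bond 3 |J1

β2 stroke→J2  (Se1: effort source, stroke at far end)
β1 stroke→I1  (I1 outputs flow p/I1)
β0 stroke→J2  (J2 flow already set via bond 1)
β3 stroke→J1  (J1 flow already set via bond 0)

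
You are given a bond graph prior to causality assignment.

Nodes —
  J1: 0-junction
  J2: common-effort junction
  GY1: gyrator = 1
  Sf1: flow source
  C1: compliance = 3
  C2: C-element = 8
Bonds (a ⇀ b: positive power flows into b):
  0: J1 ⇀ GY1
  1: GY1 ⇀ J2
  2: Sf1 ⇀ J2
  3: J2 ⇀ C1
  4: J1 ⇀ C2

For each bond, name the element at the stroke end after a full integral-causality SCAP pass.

bond 0 stroke at GY1
bond 1 stroke at GY1
bond 2 stroke at Sf1
bond 3 stroke at J2
bond 4 stroke at J1

#2 →Sf1  (Sf1 fixes flow; stroke at Sf1)
#3 →J2  (prefer integral on C1)
#1 →GY1  (J2 effort already set via bond 3)
#0 →GY1  (through GY1, causality inverts; strokes same side of GY1)
#4 →J1  (only one effort-in slot at J1)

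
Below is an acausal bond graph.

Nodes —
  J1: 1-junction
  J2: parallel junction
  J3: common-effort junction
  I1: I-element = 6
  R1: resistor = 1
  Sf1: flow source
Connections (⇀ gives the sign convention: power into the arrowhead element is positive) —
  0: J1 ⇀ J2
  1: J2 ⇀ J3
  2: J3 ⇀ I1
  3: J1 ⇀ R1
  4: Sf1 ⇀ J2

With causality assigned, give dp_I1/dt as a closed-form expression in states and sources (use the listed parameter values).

#4 stroke at Sf1  (Sf1 fixes flow; stroke at Sf1)
#2 stroke at I1  (I1 outputs flow p/I1)
#1 stroke at J3  (J3 needs exactly one e-in)
#0 stroke at J2  (J2: last free bond brings effort in)
#3 stroke at J1  (1-jn J1 has f-setter on 0)

dp_I1/dt = F_Sf1 - p_I1/6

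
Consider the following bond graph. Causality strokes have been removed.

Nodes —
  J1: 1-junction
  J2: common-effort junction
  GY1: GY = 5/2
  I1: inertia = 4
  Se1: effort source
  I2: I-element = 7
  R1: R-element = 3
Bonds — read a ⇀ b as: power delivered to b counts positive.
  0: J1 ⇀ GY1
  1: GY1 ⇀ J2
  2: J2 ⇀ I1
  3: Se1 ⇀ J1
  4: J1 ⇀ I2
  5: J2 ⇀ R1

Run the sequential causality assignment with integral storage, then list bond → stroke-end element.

#3 stroke→J1  (Se1: effort source, stroke at far end)
#2 stroke→I1  (I1 integral (f out))
#4 stroke→I2  (I2: I, integral causality)
#0 stroke→J1  (J1: bond 4 brought flow, rest push out)
#1 stroke→J2  (GY1 both-in/both-out from 0)
#5 stroke→R1  (common-e at J2 fixed by 1)

b0 |J1
b1 |J2
b2 |I1
b3 |J1
b4 |I2
b5 |R1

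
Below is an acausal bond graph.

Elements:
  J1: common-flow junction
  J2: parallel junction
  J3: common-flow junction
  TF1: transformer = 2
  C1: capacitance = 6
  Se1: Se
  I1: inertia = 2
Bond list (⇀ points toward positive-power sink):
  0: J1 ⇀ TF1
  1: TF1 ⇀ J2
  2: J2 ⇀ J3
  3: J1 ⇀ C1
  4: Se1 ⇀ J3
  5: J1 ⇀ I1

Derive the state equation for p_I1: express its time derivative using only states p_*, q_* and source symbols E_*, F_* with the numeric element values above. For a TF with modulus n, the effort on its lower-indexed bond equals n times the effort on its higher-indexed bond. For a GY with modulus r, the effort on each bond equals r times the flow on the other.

dp_I1/dt = 2*E_Se1 - q_C1/6

bond 4 stroke→J3  (Se1 (Se) sets effort on bond)
bond 2 stroke→J2  (J3 needs exactly one f-in)
bond 1 stroke→TF1  (0-jn J2 has e-setter on 2)
bond 0 stroke→J1  (through TF1, causality passes straight; one stroke at TF1)
bond 3 stroke→J1  (C1 outputs effort q/C1)
bond 5 stroke→I1  (J1 needs exactly one f-in)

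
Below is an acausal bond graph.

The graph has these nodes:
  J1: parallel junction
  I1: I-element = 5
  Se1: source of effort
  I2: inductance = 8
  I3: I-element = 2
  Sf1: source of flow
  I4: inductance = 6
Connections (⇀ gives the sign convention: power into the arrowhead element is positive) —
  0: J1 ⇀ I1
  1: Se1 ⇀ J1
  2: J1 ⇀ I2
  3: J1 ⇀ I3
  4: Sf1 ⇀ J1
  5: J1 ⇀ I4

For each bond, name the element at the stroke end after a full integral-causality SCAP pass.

#1 →J1  (Se1 (Se) sets effort on bond)
#4 →Sf1  (Sf1 fixes flow; stroke at Sf1)
#0 →I1  (common-e at J1 fixed by 1)
#2 →I2  (0-jn J1 has e-setter on 1)
#3 →I3  (J1 effort already set via bond 1)
#5 →I4  (J1 effort already set via bond 1)

bond 0 stroke→I1
bond 1 stroke→J1
bond 2 stroke→I2
bond 3 stroke→I3
bond 4 stroke→Sf1
bond 5 stroke→I4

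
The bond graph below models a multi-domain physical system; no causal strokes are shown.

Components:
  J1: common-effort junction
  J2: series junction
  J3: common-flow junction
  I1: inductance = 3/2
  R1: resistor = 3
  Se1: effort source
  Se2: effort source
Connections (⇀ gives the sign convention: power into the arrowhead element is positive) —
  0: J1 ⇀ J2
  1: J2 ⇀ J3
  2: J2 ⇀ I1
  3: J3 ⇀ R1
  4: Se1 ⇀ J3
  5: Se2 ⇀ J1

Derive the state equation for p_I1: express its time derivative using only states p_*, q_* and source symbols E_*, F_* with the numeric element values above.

b4 stroke at J3  (Se1 (Se) sets effort on bond)
b5 stroke at J1  (source Se2 imposes e)
b0 stroke at J2  (0-jn J1 has e-setter on 5)
b2 stroke at I1  (I1 outputs flow p/I1)
b1 stroke at J2  (J2: bond 2 brought flow, rest push out)
b3 stroke at J3  (J3 flow already set via bond 1)

dp_I1/dt = E_Se1 + E_Se2 - 2*p_I1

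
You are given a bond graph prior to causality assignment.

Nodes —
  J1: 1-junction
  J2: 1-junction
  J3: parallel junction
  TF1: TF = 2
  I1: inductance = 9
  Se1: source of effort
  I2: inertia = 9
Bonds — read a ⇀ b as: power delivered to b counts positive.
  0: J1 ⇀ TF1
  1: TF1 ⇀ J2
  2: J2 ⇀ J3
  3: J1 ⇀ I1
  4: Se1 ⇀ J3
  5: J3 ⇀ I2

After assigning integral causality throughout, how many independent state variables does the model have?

b4 |J3  (Se1 (Se) sets effort on bond)
b2 |J2  (J3 effort already set via bond 4)
b5 |I2  (0-jn J3 has e-setter on 4)
b1 |TF1  (only one flow-in slot at J2)
b0 |J1  (TF TF1: opposite of bond 1)
b3 |I1  (J1: last free bond brings flow in)

2  (I1, I2 all integral)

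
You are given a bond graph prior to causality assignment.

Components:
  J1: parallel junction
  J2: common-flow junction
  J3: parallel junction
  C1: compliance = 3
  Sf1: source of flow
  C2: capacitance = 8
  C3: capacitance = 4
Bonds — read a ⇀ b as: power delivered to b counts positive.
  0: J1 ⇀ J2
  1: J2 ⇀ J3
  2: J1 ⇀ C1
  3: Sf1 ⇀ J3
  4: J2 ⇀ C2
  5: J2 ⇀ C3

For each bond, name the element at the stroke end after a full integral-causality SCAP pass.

bond 3 stroke at Sf1  (Sf1 fixes flow; stroke at Sf1)
bond 1 stroke at J3  (J3 needs exactly one e-in)
bond 0 stroke at J2  (J2 flow already set via bond 1)
bond 4 stroke at J2  (common-f at J2 fixed by 1)
bond 5 stroke at J2  (J2: bond 1 brought flow, rest push out)
bond 2 stroke at J1  (only one effort-in slot at J1)

b0 stroke→J2
b1 stroke→J3
b2 stroke→J1
b3 stroke→Sf1
b4 stroke→J2
b5 stroke→J2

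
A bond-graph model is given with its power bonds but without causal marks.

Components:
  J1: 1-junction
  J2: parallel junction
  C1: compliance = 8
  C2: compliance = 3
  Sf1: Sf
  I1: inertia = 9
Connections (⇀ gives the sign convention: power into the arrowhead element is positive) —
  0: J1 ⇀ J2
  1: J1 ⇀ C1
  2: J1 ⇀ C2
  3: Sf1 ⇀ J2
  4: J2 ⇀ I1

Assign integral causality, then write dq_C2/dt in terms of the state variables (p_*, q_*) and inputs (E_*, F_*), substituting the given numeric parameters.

dq_C2/dt = -F_Sf1 + p_I1/9

b3 stroke→Sf1  (Sf1: flow source, stroke at near end)
b1 stroke→J1  (C1: C, integral causality)
b2 stroke→J1  (prefer integral on C2)
b0 stroke→J2  (J1 needs exactly one f-in)
b4 stroke→I1  (common-e at J2 fixed by 0)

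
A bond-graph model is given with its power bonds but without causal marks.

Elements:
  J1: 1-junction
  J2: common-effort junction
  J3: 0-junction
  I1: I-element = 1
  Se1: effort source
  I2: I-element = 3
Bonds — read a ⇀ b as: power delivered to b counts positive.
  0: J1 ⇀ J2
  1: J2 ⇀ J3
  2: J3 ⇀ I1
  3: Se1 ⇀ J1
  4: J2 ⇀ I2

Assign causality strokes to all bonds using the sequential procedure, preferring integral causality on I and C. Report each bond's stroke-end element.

#3 stroke at J1  (Se1 (Se) sets effort on bond)
#0 stroke at J2  (J1 needs exactly one f-in)
#1 stroke at J3  (J2 effort already set via bond 0)
#4 stroke at I2  (J2: bond 0 brought effort, rest push out)
#2 stroke at I1  (0-jn J3 has e-setter on 1)

#0 stroke→J2
#1 stroke→J3
#2 stroke→I1
#3 stroke→J1
#4 stroke→I2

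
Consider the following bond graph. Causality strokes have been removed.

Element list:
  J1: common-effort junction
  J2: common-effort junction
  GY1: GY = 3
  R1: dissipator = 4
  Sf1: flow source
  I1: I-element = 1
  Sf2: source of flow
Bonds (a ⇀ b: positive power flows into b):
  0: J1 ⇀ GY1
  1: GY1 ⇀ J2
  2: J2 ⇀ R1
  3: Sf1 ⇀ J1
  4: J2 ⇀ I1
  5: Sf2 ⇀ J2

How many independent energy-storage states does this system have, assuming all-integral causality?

b3 stroke at Sf1  (Sf1 (Sf) sets flow on bond)
b5 stroke at Sf2  (Sf2: flow source, stroke at near end)
b0 stroke at J1  (J1 needs exactly one e-in)
b1 stroke at J2  (GY1 both-in/both-out from 0)
b2 stroke at R1  (common-e at J2 fixed by 1)
b4 stroke at I1  (common-e at J2 fixed by 1)

1  (I1 all integral)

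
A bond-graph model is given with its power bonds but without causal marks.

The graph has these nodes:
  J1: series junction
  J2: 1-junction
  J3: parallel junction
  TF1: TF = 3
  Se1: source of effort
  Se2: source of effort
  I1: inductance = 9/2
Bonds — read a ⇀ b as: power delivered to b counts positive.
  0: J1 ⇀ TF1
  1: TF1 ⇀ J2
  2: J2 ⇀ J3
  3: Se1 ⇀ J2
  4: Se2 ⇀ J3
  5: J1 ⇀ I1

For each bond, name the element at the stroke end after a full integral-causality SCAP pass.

#0 |J1
#1 |TF1
#2 |J2
#3 |J2
#4 |J3
#5 |I1

bond 3 stroke→J2  (Se1: effort source, stroke at far end)
bond 4 stroke→J3  (Se2 (Se) sets effort on bond)
bond 2 stroke→J2  (common-e at J3 fixed by 4)
bond 1 stroke→TF1  (J2 needs exactly one f-in)
bond 0 stroke→J1  (TF1: transformer flips bond 1)
bond 5 stroke→I1  (closing 1-jn rule on J1)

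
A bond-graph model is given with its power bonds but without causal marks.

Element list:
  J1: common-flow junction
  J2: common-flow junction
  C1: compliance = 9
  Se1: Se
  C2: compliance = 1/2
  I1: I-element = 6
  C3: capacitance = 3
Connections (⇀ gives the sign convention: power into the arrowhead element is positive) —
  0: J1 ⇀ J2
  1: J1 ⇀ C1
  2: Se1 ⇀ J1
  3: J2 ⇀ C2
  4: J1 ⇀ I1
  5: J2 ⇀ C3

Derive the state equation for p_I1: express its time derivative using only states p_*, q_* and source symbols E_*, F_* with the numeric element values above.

β2 |J1  (Se1: effort source, stroke at far end)
β1 |J1  (C1 outputs effort q/C1)
β3 |J2  (C2: C, integral causality)
β4 |I1  (prefer integral on I1)
β0 |J1  (1-jn J1 has f-setter on 4)
β5 |J2  (common-f at J2 fixed by 0)

dp_I1/dt = E_Se1 - q_C1/9 - 2*q_C2 - q_C3/3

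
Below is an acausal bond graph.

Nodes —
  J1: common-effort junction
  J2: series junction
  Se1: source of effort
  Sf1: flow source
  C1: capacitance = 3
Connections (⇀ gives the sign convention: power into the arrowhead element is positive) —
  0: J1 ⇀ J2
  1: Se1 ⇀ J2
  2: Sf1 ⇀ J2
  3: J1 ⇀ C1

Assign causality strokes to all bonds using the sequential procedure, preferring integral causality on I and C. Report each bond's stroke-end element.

bond 0 →J2
bond 1 →J2
bond 2 →Sf1
bond 3 →J1

β1 →J2  (Se1 (Se) sets effort on bond)
β2 →Sf1  (source Sf1 imposes f)
β0 →J2  (J2 flow already set via bond 2)
β3 →J1  (J1 needs exactly one e-in)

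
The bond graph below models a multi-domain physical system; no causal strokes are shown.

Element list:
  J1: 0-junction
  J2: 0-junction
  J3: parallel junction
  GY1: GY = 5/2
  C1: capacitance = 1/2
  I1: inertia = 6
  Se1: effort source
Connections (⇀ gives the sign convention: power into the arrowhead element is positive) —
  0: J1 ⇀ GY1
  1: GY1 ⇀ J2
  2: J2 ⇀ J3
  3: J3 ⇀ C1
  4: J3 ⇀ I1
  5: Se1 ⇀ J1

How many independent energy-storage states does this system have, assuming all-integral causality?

bond 5 stroke→J1  (Se1 fixes effort; stroke away)
bond 0 stroke→GY1  (common-e at J1 fixed by 5)
bond 1 stroke→GY1  (GY1: gyrator matches bond 0)
bond 2 stroke→J2  (J2 needs exactly one e-in)
bond 3 stroke→J3  (C1 outputs effort q/C1)
bond 4 stroke→I1  (J3: bond 3 brought effort, rest push out)

2  (C1, I1 all integral)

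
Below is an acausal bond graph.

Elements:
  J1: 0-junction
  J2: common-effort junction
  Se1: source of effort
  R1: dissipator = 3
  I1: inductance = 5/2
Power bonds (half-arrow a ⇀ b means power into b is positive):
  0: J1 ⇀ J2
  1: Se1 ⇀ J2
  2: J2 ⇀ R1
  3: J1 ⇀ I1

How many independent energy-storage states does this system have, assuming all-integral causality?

1  (I1 all integral)

bond 1 stroke at J2  (Se1 (Se) sets effort on bond)
bond 0 stroke at J1  (0-jn J2 has e-setter on 1)
bond 2 stroke at R1  (J2 effort already set via bond 1)
bond 3 stroke at I1  (J1 effort already set via bond 0)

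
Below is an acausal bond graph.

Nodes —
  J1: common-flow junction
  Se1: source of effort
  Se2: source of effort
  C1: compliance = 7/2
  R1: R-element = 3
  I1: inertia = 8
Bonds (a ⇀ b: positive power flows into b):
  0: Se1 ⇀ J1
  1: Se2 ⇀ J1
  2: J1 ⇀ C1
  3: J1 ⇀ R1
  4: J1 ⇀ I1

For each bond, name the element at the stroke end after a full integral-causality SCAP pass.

b0 stroke at J1  (Se1: effort source, stroke at far end)
b1 stroke at J1  (Se2 (Se) sets effort on bond)
b2 stroke at J1  (C1: C, integral causality)
b4 stroke at I1  (prefer integral on I1)
b3 stroke at J1  (common-f at J1 fixed by 4)

bond 0 stroke at J1
bond 1 stroke at J1
bond 2 stroke at J1
bond 3 stroke at J1
bond 4 stroke at I1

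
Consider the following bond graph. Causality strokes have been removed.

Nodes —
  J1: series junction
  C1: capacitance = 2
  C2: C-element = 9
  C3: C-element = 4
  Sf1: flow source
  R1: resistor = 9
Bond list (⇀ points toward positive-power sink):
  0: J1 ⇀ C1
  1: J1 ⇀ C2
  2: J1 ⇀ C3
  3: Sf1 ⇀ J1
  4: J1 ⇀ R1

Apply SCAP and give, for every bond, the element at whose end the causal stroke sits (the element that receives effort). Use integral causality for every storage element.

bond 0 stroke at J1
bond 1 stroke at J1
bond 2 stroke at J1
bond 3 stroke at Sf1
bond 4 stroke at J1

β3 stroke→Sf1  (Sf1: flow source, stroke at near end)
β0 stroke→J1  (J1 flow already set via bond 3)
β1 stroke→J1  (1-jn J1 has f-setter on 3)
β2 stroke→J1  (J1 flow already set via bond 3)
β4 stroke→J1  (J1: bond 3 brought flow, rest push out)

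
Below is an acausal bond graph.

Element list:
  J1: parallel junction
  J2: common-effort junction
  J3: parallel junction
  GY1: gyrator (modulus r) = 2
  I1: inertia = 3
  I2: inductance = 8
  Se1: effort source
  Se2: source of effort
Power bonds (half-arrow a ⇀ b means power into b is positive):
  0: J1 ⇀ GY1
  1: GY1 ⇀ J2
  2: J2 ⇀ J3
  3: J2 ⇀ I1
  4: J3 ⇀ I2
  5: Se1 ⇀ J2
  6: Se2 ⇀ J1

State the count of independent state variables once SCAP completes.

bond 5 stroke→J2  (source Se1 imposes e)
bond 6 stroke→J1  (Se2: effort source, stroke at far end)
bond 0 stroke→GY1  (J1: bond 6 brought effort, rest push out)
bond 1 stroke→GY1  (J2: bond 5 brought effort, rest push out)
bond 2 stroke→J3  (0-jn J2 has e-setter on 5)
bond 3 stroke→I1  (J2: bond 5 brought effort, rest push out)
bond 4 stroke→I2  (common-e at J3 fixed by 2)

2  (I1, I2 all integral)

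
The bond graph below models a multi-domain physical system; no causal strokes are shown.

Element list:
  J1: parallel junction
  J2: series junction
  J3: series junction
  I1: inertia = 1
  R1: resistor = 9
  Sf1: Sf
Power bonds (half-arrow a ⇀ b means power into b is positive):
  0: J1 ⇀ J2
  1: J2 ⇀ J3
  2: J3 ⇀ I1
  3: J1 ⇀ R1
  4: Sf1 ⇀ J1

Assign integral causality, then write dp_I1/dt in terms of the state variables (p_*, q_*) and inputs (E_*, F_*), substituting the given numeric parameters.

bond 4 →Sf1  (Sf1 (Sf) sets flow on bond)
bond 2 →I1  (I1 outputs flow p/I1)
bond 1 →J3  (J3 flow already set via bond 2)
bond 0 →J2  (J2 flow already set via bond 1)
bond 3 →J1  (only one effort-in slot at J1)

dp_I1/dt = 9*F_Sf1 - 9*p_I1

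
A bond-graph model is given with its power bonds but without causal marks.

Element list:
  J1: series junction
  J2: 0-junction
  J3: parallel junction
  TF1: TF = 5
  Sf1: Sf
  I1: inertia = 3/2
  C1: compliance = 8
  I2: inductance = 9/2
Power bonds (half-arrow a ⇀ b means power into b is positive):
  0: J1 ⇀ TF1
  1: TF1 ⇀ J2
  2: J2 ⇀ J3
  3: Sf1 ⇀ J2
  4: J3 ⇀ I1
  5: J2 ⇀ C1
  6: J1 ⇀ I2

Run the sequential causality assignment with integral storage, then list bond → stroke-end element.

β3 stroke at Sf1  (Sf1 (Sf) sets flow on bond)
β4 stroke at I1  (I1 outputs flow p/I1)
β2 stroke at J3  (J3: last free bond brings effort in)
β5 stroke at J2  (C1 integral (e out))
β1 stroke at TF1  (J2 effort already set via bond 5)
β0 stroke at J1  (through TF1, causality passes straight; one stroke at TF1)
β6 stroke at I2  (closing 1-jn rule on J1)

bond 0 stroke→J1
bond 1 stroke→TF1
bond 2 stroke→J3
bond 3 stroke→Sf1
bond 4 stroke→I1
bond 5 stroke→J2
bond 6 stroke→I2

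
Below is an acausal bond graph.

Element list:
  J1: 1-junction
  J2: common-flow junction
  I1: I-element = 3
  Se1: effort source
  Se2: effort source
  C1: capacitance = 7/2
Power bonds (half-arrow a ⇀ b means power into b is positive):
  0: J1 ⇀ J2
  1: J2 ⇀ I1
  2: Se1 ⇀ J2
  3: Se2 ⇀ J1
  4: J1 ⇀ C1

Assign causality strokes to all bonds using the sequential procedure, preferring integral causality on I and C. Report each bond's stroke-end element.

b0 stroke at J2
b1 stroke at I1
b2 stroke at J2
b3 stroke at J1
b4 stroke at J1

#2 stroke→J2  (source Se1 imposes e)
#3 stroke→J1  (source Se2 imposes e)
#1 stroke→I1  (I1 outputs flow p/I1)
#0 stroke→J2  (common-f at J2 fixed by 1)
#4 stroke→J1  (common-f at J1 fixed by 0)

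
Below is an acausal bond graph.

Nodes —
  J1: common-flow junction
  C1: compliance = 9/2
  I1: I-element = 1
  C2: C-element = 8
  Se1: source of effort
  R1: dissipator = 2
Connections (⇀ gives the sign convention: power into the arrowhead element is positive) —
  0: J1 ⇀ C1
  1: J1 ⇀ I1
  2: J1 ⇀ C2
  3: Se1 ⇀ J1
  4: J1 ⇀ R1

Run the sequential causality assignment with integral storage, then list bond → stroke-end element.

β0 stroke at J1
β1 stroke at I1
β2 stroke at J1
β3 stroke at J1
β4 stroke at J1

β3 stroke→J1  (Se1 (Se) sets effort on bond)
β0 stroke→J1  (C1 integral (e out))
β1 stroke→I1  (I1: I, integral causality)
β2 stroke→J1  (1-jn J1 has f-setter on 1)
β4 stroke→J1  (J1 flow already set via bond 1)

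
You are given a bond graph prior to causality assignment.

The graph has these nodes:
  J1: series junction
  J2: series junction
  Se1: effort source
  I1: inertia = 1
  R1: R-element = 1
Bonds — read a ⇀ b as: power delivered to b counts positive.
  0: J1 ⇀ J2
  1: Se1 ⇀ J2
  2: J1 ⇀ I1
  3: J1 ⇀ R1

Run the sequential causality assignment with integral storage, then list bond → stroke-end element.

b1 stroke→J2  (source Se1 imposes e)
b0 stroke→J1  (closing 1-jn rule on J2)
b2 stroke→I1  (prefer integral on I1)
b3 stroke→J1  (J1 flow already set via bond 2)

bond 0 stroke at J1
bond 1 stroke at J2
bond 2 stroke at I1
bond 3 stroke at J1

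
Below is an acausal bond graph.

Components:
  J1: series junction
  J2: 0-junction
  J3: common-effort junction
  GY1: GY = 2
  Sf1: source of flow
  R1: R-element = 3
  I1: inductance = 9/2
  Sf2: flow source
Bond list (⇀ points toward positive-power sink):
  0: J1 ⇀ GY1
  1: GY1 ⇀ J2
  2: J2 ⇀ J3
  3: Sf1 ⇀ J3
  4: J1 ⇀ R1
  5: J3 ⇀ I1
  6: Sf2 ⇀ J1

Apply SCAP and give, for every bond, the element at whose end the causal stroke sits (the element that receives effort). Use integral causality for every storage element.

b0 |J1
b1 |J2
b2 |J3
b3 |Sf1
b4 |J1
b5 |I1
b6 |Sf2

#3 stroke→Sf1  (Sf1 (Sf) sets flow on bond)
#6 stroke→Sf2  (source Sf2 imposes f)
#0 stroke→J1  (1-jn J1 has f-setter on 6)
#4 stroke→J1  (J1 flow already set via bond 6)
#1 stroke→J2  (GY1 both-in/both-out from 0)
#2 stroke→J3  (common-e at J2 fixed by 1)
#5 stroke→I1  (J3: bond 2 brought effort, rest push out)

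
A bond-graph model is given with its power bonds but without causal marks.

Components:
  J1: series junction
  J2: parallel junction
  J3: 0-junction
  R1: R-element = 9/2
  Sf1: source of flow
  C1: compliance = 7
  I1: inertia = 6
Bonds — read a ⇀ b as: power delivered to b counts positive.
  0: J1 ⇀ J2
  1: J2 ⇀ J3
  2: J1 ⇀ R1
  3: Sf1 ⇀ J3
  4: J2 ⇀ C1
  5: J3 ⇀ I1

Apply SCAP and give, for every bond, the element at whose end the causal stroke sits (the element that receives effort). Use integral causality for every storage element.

bond 0 stroke→J1
bond 1 stroke→J3
bond 2 stroke→R1
bond 3 stroke→Sf1
bond 4 stroke→J2
bond 5 stroke→I1

#3 stroke→Sf1  (Sf1: flow source, stroke at near end)
#4 stroke→J2  (C1: C, integral causality)
#0 stroke→J1  (J2: bond 4 brought effort, rest push out)
#1 stroke→J3  (common-e at J2 fixed by 4)
#5 stroke→I1  (common-e at J3 fixed by 1)
#2 stroke→R1  (J1: last free bond brings flow in)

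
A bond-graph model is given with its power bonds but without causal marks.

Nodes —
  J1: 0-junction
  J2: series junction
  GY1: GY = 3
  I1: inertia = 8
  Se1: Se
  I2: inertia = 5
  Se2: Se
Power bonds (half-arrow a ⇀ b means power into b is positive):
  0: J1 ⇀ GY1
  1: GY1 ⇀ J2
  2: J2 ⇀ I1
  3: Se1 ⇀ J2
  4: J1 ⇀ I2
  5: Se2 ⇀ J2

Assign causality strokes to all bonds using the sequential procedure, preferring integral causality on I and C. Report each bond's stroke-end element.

β0 stroke→J1
β1 stroke→J2
β2 stroke→I1
β3 stroke→J2
β4 stroke→I2
β5 stroke→J2

#3 stroke at J2  (Se1 fixes effort; stroke away)
#5 stroke at J2  (Se2 fixes effort; stroke away)
#2 stroke at I1  (I1: I, integral causality)
#1 stroke at J2  (common-f at J2 fixed by 2)
#0 stroke at J1  (through GY1, causality inverts; strokes same side of GY1)
#4 stroke at I2  (J1: bond 0 brought effort, rest push out)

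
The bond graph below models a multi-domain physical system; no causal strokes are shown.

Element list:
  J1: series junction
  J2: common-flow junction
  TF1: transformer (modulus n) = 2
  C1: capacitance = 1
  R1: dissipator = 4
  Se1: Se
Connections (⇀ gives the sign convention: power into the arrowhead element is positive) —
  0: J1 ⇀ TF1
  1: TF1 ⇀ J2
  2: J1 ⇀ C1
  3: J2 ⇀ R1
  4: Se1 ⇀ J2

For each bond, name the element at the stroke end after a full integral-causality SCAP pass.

#0 →TF1
#1 →J2
#2 →J1
#3 →R1
#4 →J2

bond 4 stroke at J2  (Se1: effort source, stroke at far end)
bond 2 stroke at J1  (C1 integral (e out))
bond 0 stroke at TF1  (only one flow-in slot at J1)
bond 1 stroke at J2  (TF1: transformer flips bond 0)
bond 3 stroke at R1  (J2 needs exactly one f-in)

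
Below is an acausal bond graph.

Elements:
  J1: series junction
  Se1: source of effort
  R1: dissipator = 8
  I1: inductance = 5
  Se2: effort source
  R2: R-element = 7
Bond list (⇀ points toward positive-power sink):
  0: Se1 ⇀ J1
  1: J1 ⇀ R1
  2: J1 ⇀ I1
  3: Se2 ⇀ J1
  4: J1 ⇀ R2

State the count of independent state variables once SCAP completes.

1  (I1 all integral)

bond 0 |J1  (Se1 fixes effort; stroke away)
bond 3 |J1  (Se2 (Se) sets effort on bond)
bond 2 |I1  (I1: I, integral causality)
bond 1 |J1  (J1: bond 2 brought flow, rest push out)
bond 4 |J1  (J1: bond 2 brought flow, rest push out)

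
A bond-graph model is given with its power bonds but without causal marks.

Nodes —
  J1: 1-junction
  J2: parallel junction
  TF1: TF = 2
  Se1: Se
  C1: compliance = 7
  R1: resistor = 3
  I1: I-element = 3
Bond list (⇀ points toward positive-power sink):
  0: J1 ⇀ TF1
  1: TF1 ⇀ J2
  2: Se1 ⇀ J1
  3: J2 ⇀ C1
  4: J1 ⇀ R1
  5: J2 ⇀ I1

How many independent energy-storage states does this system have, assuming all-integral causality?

#2 |J1  (Se1 (Se) sets effort on bond)
#3 |J2  (C1 integral (e out))
#1 |TF1  (0-jn J2 has e-setter on 3)
#5 |I1  (common-e at J2 fixed by 3)
#0 |J1  (TF1: transformer flips bond 1)
#4 |R1  (J1 needs exactly one f-in)

2  (C1, I1 all integral)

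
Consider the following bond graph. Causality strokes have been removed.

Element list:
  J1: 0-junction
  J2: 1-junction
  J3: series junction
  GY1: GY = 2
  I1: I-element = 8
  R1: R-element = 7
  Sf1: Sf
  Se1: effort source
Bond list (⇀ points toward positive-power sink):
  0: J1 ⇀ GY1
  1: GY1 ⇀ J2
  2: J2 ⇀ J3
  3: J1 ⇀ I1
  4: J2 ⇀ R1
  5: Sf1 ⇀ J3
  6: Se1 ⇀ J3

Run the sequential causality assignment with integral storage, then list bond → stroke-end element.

bond 0 stroke→J1
bond 1 stroke→J2
bond 2 stroke→J3
bond 3 stroke→I1
bond 4 stroke→J2
bond 5 stroke→Sf1
bond 6 stroke→J3

b5 |Sf1  (Sf1 fixes flow; stroke at Sf1)
b6 |J3  (source Se1 imposes e)
b2 |J3  (J3: bond 5 brought flow, rest push out)
b1 |J2  (J2 flow already set via bond 2)
b4 |J2  (J2: bond 2 brought flow, rest push out)
b0 |J1  (through GY1, causality inverts; strokes same side of GY1)
b3 |I1  (J1: bond 0 brought effort, rest push out)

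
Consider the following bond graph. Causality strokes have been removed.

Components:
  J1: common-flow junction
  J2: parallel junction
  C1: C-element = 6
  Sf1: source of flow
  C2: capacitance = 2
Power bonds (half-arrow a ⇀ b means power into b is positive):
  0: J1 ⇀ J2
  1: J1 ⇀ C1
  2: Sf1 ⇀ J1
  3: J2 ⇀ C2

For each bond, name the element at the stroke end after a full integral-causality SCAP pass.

#0 |J1
#1 |J1
#2 |Sf1
#3 |J2

#2 stroke→Sf1  (Sf1: flow source, stroke at near end)
#0 stroke→J1  (common-f at J1 fixed by 2)
#1 stroke→J1  (J1 flow already set via bond 2)
#3 stroke→J2  (only one effort-in slot at J2)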